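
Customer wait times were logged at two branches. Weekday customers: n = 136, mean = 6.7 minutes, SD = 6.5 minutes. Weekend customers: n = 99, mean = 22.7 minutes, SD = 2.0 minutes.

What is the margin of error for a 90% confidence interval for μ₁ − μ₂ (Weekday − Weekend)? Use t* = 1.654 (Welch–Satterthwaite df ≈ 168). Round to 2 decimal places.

Per-group SEs: s₁/√n₁ = 6.5/√136 = 0.5574, s₂/√n₂ = 2.0/√99 = 0.2010.
Unpooled SE of the difference: √(0.31069476 + 0.040401) = 0.5925.
Margin of error = t* · SE = 1.654 × 0.5925 = 0.9800.

0.98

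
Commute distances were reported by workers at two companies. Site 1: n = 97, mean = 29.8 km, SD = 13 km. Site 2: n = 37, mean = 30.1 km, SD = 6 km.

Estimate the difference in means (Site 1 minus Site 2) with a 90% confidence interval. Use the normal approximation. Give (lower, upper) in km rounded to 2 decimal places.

Standard errors of each mean: 13/√97 = 1.3200 and 6/√37 = 0.9864.
SE(x̄₁ − x̄₂) = √(1.3200² + 0.9864²) = 1.6478 for independent samples with unequal variances.
With z* = 1.645, the margin is 1.645 × 1.6478 = 2.7106.
x̄₁ − x̄₂ = 29.8 − 30.1 = -0.3000; the interval is -0.3000 ± 2.7106 = (-3.01, 2.41).

(-3.01, 2.41)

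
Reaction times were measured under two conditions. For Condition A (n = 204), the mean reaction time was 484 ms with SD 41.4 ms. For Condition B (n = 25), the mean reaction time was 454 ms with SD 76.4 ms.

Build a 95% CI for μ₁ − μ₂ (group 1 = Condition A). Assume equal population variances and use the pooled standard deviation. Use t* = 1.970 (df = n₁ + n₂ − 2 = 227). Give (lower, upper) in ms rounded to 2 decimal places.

(10.64, 49.36)

Pooled variance s_p² = [203·41.4² + 24·76.4²] / (204+25−2) = 2149.8719, so s_p = 46.3667.
SE_diff = s_p·√(1/n₁ + 1/n₂) = 46.3667·√(1/204 + 1/25) = 9.8251.
t* = 1.970; margin = 1.970 × 9.8251 = 19.3554.
Difference = 484 − 454 = 30.0000.
30.0000 ± 19.3554 → (10.64, 49.36).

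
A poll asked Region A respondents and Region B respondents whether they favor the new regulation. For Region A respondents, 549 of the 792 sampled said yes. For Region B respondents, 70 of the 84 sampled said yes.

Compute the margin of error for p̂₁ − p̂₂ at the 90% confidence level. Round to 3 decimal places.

Sample proportions: 549/792 = 0.6932, 70/84 = 0.8333.
Each SE is √(p̂(1−p̂)/n): √(0.6932·0.3068/792) = 0.01639 and √(0.8333·0.1667/84) = 0.04067.
SE(p̂₁ − p̂₂) = √(SE₁² + SE₂²) = √(0.0002686321 + 0.0016540489) = 0.04385, since the two samples are independent.
At 90% confidence z* = 1.645; margin = 1.645 × 0.04385 = 0.07213.

0.072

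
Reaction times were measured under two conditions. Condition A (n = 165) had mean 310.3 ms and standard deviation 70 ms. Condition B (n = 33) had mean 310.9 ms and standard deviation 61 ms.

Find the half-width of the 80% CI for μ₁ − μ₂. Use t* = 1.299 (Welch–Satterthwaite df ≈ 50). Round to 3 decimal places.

15.504

SE₁ = s₁/√n₁ = 70/√165 = 5.4495; SE₂ = 61/√33 = 10.6187.
Independent samples, unequal variances: SE_diff = √(SE₁² + SE₂²) = √(29.69705025 + 112.75678969) = 11.9354.
t* = 1.299, so margin of error = 1.299 × 11.9354 = 15.5041.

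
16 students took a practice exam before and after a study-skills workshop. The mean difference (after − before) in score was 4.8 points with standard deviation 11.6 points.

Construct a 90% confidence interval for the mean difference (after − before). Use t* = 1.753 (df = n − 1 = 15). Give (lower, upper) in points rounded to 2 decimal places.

This is a matched-pairs design, so SE = s_d/√n = 11.6/√16 = 2.9000.
Margin = 1.753 × 2.9000 = 5.0837; the interval is 4.8 ± 5.0837 = (-0.28, 9.88).

(-0.28, 9.88)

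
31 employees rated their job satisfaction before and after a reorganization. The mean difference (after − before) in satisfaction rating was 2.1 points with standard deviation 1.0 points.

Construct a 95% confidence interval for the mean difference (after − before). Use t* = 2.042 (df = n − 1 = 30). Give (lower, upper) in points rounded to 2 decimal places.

Paired design: SE = s_d/√n = 1.0/√31 = 0.1796.
t* = 2.042; margin of error = 2.042 × 0.1796 = 0.3667.
2.1 ± 0.3667 → (1.73, 2.47).

(1.73, 2.47)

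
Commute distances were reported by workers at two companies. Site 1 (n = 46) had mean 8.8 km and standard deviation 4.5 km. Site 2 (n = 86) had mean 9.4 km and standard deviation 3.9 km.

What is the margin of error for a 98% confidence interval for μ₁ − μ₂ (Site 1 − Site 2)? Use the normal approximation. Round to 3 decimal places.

Standard errors of each mean: 4.5/√46 = 0.6635 and 3.9/√86 = 0.4205.
SE(x̄₁ − x̄₂) = √(0.6635² + 0.4205²) = 0.7855 for independent samples with unequal variances.
With z* = 2.326, the margin is 2.326 × 0.7855 = 1.8271.

1.827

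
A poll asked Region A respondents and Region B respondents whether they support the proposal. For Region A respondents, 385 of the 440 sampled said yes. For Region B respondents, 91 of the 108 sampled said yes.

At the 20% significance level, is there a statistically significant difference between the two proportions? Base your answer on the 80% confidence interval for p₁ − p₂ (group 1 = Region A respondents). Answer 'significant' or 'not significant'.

Sample proportions: 385/440 = 0.8750, 91/108 = 0.8426.
Each SE is √(p̂(1−p̂)/n): √(0.8750·0.1250/440) = 0.01577 and √(0.8426·0.1574/108) = 0.03504.
SE(p̂₁ − p̂₂) = √(SE₁² + SE₂²) = √(0.0002486929 + 0.0012278016) = 0.03843, since the two samples are independent.
At 80% confidence z* = 1.282; margin = 1.282 × 0.03843 = 0.04927.
The difference is 0.8750 − 0.8426 = 0.0324, so the interval is 0.0324 ± 0.04927 = (-0.01687, 0.08167).
The interval (-0.01687, 0.08167) contains 0, so the difference is not significant.

not significant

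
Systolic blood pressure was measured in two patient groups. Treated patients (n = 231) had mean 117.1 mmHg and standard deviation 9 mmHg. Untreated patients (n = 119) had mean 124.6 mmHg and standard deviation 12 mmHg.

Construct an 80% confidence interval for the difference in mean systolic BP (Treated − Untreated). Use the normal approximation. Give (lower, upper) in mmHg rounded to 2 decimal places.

Per-group SEs: s₁/√n₁ = 9/√231 = 0.5922, s₂/√n₂ = 12/√119 = 1.1000.
Unpooled SE of the difference: √(0.35070084 + 1.21) = 1.2493.
Margin of error = z* · SE = 1.282 × 1.2493 = 1.6016.
x̄₁ − x̄₂ = 117.1 − 124.6 = -7.5000.
CI: -7.5000 ± 1.6016 = (-9.10, -5.90).

(-9.10, -5.90)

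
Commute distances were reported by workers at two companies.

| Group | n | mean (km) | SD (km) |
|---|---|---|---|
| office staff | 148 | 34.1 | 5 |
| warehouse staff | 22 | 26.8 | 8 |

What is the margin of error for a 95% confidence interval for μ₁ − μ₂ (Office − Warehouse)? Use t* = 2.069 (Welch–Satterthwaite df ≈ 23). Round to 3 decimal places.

Per-group SEs: s₁/√n₁ = 5/√148 = 0.4110, s₂/√n₂ = 8/√22 = 1.7056.
Unpooled SE of the difference: √(0.168921 + 2.90907136) = 1.7544.
Margin of error = t* · SE = 2.069 × 1.7544 = 3.6299.

3.630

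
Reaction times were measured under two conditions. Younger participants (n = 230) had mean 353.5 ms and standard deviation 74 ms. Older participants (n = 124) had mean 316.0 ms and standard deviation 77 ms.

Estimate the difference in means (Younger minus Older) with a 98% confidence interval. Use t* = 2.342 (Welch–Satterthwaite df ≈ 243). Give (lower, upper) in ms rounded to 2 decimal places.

(17.68, 57.32)

Per-group SEs: s₁/√n₁ = 74/√230 = 4.8794, s₂/√n₂ = 77/√124 = 6.9148.
Unpooled SE of the difference: √(23.80854436 + 47.81445904) = 8.4630.
Margin of error = t* · SE = 2.342 × 8.4630 = 19.8203.
x̄₁ − x̄₂ = 353.5 − 316.0 = 37.5000.
CI: 37.5000 ± 19.8203 = (17.68, 57.32).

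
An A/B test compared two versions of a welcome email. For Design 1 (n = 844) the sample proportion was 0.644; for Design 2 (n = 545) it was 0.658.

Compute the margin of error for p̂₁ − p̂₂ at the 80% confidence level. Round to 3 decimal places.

0.034

SE₁ = √(p̂₁(1−p̂₁)/n₁) = √(0.6440·0.3560/844) = 0.01648; SE₂ = √(0.6580·0.3420/545) = 0.02032.
Independent samples: SE of the difference = √(SE₁² + SE₂²) = √(0.0002715904 + 0.0004129024) = 0.02616.
z* for 80% confidence is 1.282, so the margin of error is 1.282 × 0.02616 = 0.03354.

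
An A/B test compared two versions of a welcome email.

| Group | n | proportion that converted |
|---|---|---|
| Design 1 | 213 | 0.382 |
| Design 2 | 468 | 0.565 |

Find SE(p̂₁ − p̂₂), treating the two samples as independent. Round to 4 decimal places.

Each SE is √(p̂(1−p̂)/n): √(0.3820·0.6180/213) = 0.03329 and √(0.5650·0.4350/468) = 0.02292.
SE(p̂₁ − p̂₂) = √(SE₁² + SE₂²) = √(0.0011082241 + 0.0005253264) = 0.04042, since the two samples are independent.

0.0404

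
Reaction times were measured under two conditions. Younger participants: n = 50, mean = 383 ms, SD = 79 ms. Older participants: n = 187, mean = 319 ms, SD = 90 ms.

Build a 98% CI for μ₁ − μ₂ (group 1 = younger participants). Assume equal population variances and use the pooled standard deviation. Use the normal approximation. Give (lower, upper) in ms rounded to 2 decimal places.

s_p = √[((n₁−1)s₁² + (n₂−1)s₂²)/(n₁+n₂−2)] = √[(49·79² + 186·90²)/235] = 87.8201.
SE = 87.8201·√(1/50 + 1/187) = 13.9818.
With z* = 2.326, margin = 2.326 × 13.9818 = 32.5217.
x̄₁ − x̄₂ = 383 − 319 = 64.0000; interval 64.0000 ± 32.5217 = (31.48, 96.52).

(31.48, 96.52)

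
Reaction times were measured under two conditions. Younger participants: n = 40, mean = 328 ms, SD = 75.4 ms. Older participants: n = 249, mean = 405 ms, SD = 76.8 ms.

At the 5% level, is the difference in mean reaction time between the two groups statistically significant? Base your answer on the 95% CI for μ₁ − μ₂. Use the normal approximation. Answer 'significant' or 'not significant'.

significant

Standard errors of each mean: 75.4/√40 = 11.9218 and 76.8/√249 = 4.8670.
SE(x̄₁ − x̄₂) = √(11.9218² + 4.8670²) = 12.8770 for independent samples with unequal variances.
With z* = 1.960, the margin is 1.960 × 12.8770 = 25.2389.
x̄₁ − x̄₂ = 328 − 405 = -77.0000; the interval is -77.0000 ± 25.2389 = (-102.2389, -51.7611).
The interval (-102.2389, -51.7611) does not contain 0, so the difference is significant.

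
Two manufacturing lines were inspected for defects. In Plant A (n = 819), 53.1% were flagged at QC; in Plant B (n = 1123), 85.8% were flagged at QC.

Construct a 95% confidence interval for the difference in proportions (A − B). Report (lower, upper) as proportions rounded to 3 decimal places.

Each SE is √(p̂(1−p̂)/n): √(0.5310·0.4690/819) = 0.01744 and √(0.8580·0.1420/1123) = 0.01042.
SE(p̂₁ − p̂₂) = √(SE₁² + SE₂²) = √(0.0003041536 + 0.0001085764) = 0.02032, since the two samples are independent.
At 95% confidence z* = 1.960; margin = 1.960 × 0.02032 = 0.03983.
The difference is 0.5310 − 0.8580 = -0.3270, so the interval is -0.3270 ± 0.03983 = (-0.367, -0.287).

(-0.367, -0.287)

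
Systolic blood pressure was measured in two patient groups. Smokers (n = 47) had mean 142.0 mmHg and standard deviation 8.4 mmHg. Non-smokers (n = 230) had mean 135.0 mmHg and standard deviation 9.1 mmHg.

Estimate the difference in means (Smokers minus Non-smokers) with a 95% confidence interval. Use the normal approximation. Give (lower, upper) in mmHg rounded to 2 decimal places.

SE₁ = s₁/√n₁ = 8.4/√47 = 1.2253; SE₂ = 9.1/√230 = 0.6000.
Independent samples, unequal variances: SE_diff = √(SE₁² + SE₂²) = √(1.50136009 + 0.36) = 1.3643.
z* = 1.960, so margin of error = 1.960 × 1.3643 = 2.6740.
Difference in means = 142.0 − 135.0 = 7.0000.
7.0000 ± 2.6740 → (4.33, 9.67).

(4.33, 9.67)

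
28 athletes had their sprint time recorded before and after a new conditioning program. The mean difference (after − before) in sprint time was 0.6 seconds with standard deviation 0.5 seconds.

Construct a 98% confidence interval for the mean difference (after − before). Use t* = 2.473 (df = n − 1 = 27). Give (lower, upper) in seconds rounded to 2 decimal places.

(0.37, 0.83)

This is a matched-pairs design, so SE = s_d/√n = 0.5/√28 = 0.0945.
Margin = 2.473 × 0.0945 = 0.2337; the interval is 0.6 ± 0.2337 = (0.37, 0.83).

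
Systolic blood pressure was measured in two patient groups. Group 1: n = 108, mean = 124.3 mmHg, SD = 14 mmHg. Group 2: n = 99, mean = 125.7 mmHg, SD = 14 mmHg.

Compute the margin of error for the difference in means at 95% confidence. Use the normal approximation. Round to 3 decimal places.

Standard errors of each mean: 14/√108 = 1.3472 and 14/√99 = 1.4071.
SE(x̄₁ − x̄₂) = √(1.3472² + 1.4071²) = 1.9480 for independent samples with unequal variances.
With z* = 1.960, the margin is 1.960 × 1.9480 = 3.8181.

3.818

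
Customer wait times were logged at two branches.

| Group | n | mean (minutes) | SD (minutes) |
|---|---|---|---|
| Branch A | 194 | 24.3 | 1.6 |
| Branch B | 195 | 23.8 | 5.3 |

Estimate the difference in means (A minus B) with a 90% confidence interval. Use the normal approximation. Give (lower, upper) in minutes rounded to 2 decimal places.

Per-group SEs: s₁/√n₁ = 1.6/√194 = 0.1149, s₂/√n₂ = 5.3/√195 = 0.3795.
Unpooled SE of the difference: √(0.01320201 + 0.14402025) = 0.3965.
Margin of error = z* · SE = 1.645 × 0.3965 = 0.6522.
x̄₁ − x̄₂ = 24.3 − 23.8 = 0.5000.
CI: 0.5000 ± 0.6522 = (-0.15, 1.15).

(-0.15, 1.15)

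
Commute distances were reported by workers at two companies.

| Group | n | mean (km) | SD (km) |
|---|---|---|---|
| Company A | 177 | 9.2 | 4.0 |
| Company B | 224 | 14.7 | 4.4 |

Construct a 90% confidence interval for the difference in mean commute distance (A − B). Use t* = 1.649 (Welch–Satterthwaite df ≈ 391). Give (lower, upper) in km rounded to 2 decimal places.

SE₁ = s₁/√n₁ = 4.0/√177 = 0.3007; SE₂ = 4.4/√224 = 0.2940.
Independent samples, unequal variances: SE_diff = √(SE₁² + SE₂²) = √(0.09042049 + 0.086436) = 0.4205.
t* = 1.649, so margin of error = 1.649 × 0.4205 = 0.6934.
Difference in means = 9.2 − 14.7 = -5.5000.
-5.5000 ± 0.6934 → (-6.19, -4.81).

(-6.19, -4.81)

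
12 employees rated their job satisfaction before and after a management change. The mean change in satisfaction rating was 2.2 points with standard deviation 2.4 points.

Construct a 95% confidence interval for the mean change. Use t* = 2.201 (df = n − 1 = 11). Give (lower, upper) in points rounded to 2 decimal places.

(0.68, 3.72)

This is a matched-pairs design, so SE = s_d/√n = 2.4/√12 = 0.6928.
Margin = 2.201 × 0.6928 = 1.5249; the interval is 2.2 ± 1.5249 = (0.68, 3.72).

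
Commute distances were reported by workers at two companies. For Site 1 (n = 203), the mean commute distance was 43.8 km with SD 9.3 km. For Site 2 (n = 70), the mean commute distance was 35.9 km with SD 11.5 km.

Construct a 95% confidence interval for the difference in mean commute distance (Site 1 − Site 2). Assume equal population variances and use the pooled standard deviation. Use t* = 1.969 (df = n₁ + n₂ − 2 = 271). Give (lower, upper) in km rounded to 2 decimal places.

s_p = √[((n₁−1)s₁² + (n₂−1)s₂²)/(n₁+n₂−2)] = √[(202·9.3² + 69·11.5²)/271] = 9.9066.
SE = 9.9066·√(1/203 + 1/70) = 1.3731.
With t* = 1.969, margin = 1.969 × 1.3731 = 2.7036.
x̄₁ − x̄₂ = 43.8 − 35.9 = 7.9000; interval 7.9000 ± 2.7036 = (5.20, 10.60).

(5.20, 10.60)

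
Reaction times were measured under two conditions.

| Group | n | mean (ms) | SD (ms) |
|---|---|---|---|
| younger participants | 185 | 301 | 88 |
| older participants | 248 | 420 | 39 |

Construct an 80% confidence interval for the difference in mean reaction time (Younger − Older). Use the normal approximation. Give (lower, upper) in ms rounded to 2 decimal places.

(-127.88, -110.12)

Per-group SEs: s₁/√n₁ = 88/√185 = 6.4699, s₂/√n₂ = 39/√248 = 2.4765.
Unpooled SE of the difference: √(41.85960601 + 6.13305225) = 6.9277.
Margin of error = z* · SE = 1.282 × 6.9277 = 8.8813.
x̄₁ − x̄₂ = 301 − 420 = -119.0000.
CI: -119.0000 ± 8.8813 = (-127.88, -110.12).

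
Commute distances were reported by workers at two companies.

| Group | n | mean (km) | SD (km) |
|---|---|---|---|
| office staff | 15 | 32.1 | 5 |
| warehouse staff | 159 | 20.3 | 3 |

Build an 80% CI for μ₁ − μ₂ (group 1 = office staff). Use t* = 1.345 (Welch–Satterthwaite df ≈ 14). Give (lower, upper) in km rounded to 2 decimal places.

(10.03, 13.57)

Standard errors of each mean: 5/√15 = 1.2910 and 3/√159 = 0.2379.
SE(x̄₁ − x̄₂) = √(1.2910² + 0.2379²) = 1.3127 for independent samples with unequal variances.
With t* = 1.345, the margin is 1.345 × 1.3127 = 1.7656.
x̄₁ − x̄₂ = 32.1 − 20.3 = 11.8000; the interval is 11.8000 ± 1.7656 = (10.03, 13.57).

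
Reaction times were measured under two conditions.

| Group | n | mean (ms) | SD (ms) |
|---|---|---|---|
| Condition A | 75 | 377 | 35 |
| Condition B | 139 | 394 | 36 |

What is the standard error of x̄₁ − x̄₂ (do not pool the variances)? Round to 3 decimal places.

Per-group SEs: s₁/√n₁ = 35/√75 = 4.0415, s₂/√n₂ = 36/√139 = 3.0535.
Unpooled SE of the difference: √(16.33372225 + 9.32386225) = 5.0653.

5.065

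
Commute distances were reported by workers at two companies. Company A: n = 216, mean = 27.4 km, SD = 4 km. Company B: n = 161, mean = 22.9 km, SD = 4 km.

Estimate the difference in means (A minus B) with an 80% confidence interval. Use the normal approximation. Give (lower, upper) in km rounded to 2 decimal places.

(3.97, 5.03)

Per-group SEs: s₁/√n₁ = 4/√216 = 0.2722, s₂/√n₂ = 4/√161 = 0.3152.
Unpooled SE of the difference: √(0.07409284 + 0.09935104) = 0.4165.
Margin of error = z* · SE = 1.282 × 0.4165 = 0.5340.
x̄₁ − x̄₂ = 27.4 − 22.9 = 4.5000.
CI: 4.5000 ± 0.5340 = (3.97, 5.03).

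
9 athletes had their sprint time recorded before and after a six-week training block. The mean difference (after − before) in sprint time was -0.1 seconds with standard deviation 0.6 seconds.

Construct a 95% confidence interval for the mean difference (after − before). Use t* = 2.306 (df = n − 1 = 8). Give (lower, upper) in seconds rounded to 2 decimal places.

(-0.56, 0.36)

Paired design: SE = s_d/√n = 0.6/√9 = 0.2000.
t* = 2.306; margin of error = 2.306 × 0.2000 = 0.4612.
-0.1 ± 0.4612 → (-0.56, 0.36).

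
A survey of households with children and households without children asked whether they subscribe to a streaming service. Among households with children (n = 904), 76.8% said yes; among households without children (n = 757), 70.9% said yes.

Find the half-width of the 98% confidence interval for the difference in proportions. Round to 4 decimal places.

0.0504

Each SE is √(p̂(1−p̂)/n): √(0.7680·0.2320/904) = 0.01404 and √(0.7090·0.2910/757) = 0.01651.
SE(p̂₁ − p̂₂) = √(SE₁² + SE₂²) = √(0.0001971216 + 0.0002725801) = 0.02167, since the two samples are independent.
At 98% confidence z* = 2.326; margin = 2.326 × 0.02167 = 0.05040.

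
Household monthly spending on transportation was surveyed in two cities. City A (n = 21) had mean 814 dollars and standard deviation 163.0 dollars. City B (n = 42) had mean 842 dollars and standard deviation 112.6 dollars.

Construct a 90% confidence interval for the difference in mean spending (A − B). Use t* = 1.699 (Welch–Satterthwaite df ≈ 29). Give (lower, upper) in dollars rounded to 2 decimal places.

Standard errors of each mean: 163.0/√21 = 35.5695 and 112.6/√42 = 17.3746.
SE(x̄₁ − x̄₂) = √(35.5695² + 17.3746²) = 39.5862 for independent samples with unequal variances.
With t* = 1.699, the margin is 1.699 × 39.5862 = 67.2570.
x̄₁ − x̄₂ = 814 − 842 = -28.0000; the interval is -28.0000 ± 67.2570 = (-95.26, 39.26).

(-95.26, 39.26)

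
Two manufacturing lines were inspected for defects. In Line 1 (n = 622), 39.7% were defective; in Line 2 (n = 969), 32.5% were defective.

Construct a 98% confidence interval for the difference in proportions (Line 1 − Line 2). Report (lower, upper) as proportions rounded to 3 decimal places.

SE₁ = √(p̂₁(1−p̂₁)/n₁) = √(0.3970·0.6030/622) = 0.01962; SE₂ = √(0.3250·0.6750/969) = 0.01505.
Independent samples: SE of the difference = √(SE₁² + SE₂²) = √(0.0003849444 + 0.0002265025) = 0.02473.
z* for 98% confidence is 2.326, so the margin of error is 2.326 × 0.02473 = 0.05752.
Point estimate p̂₁ − p̂₂ = 0.3970 − 0.3250 = 0.0720.
0.0720 ± 0.05752 → (0.014, 0.130).

(0.014, 0.130)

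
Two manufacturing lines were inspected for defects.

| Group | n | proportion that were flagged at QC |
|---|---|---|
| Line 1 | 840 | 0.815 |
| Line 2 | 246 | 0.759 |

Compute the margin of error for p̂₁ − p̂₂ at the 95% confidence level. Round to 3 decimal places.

The two standard errors are √(0.8150×0.1850/840) = 0.01340 and √(0.7590×0.2410/246) = 0.02727.
Because the samples are independent, SE_diff = √(0.01340² + 0.02727²) = 0.03038.
Using z* = 1.960 for 95%, ME = 1.960 × 0.03038 = 0.05954.

0.060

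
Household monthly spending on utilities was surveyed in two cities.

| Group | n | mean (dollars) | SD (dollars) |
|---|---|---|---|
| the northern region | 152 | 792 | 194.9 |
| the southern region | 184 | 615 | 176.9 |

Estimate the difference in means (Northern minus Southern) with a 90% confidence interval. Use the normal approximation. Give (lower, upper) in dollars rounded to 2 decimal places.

(143.29, 210.71)

SE₁ = s₁/√n₁ = 194.9/√152 = 15.8085; SE₂ = 176.9/√184 = 13.0412.
Independent samples, unequal variances: SE_diff = √(SE₁² + SE₂²) = √(249.90867225 + 170.07289744) = 20.4935.
z* = 1.645, so margin of error = 1.645 × 20.4935 = 33.7118.
Difference in means = 792 − 615 = 177.0000.
177.0000 ± 33.7118 → (143.29, 210.71).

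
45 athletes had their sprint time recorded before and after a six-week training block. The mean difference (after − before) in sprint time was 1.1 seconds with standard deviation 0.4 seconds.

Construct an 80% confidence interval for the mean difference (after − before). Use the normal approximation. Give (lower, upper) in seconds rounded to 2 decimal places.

This is a matched-pairs design, so SE = s_d/√n = 0.4/√45 = 0.0596.
Margin = 1.282 × 0.0596 = 0.0764; the interval is 1.1 ± 0.0764 = (1.02, 1.18).

(1.02, 1.18)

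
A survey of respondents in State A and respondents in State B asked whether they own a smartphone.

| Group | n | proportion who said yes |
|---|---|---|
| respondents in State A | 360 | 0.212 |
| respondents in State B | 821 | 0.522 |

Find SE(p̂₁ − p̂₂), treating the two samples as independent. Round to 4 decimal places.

0.0277

SE₁ = √(p̂₁(1−p̂₁)/n₁) = √(0.2120·0.7880/360) = 0.02154; SE₂ = √(0.5220·0.4780/821) = 0.01743.
Independent samples: SE of the difference = √(SE₁² + SE₂²) = √(0.0004639716 + 0.0003038049) = 0.02771.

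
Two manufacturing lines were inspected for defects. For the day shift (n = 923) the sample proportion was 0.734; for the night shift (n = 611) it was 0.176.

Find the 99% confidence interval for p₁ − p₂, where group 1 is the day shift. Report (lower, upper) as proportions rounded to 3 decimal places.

(0.503, 0.613)

The two standard errors are √(0.7340×0.2660/923) = 0.01454 and √(0.1760×0.8240/611) = 0.01541.
Because the samples are independent, SE_diff = √(0.01454² + 0.01541²) = 0.02119.
Using z* = 2.576 for 99%, ME = 2.576 × 0.02119 = 0.05459.
p̂₁ − p̂₂ = 0.5580; interval 0.5580 ± 0.05459 gives (0.503, 0.613).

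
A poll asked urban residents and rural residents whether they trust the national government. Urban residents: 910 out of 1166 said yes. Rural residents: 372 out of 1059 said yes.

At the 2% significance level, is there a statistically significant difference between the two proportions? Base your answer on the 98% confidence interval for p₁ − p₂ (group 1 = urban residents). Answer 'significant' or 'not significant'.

significant

p̂₁ = 910/1166 = 0.7804 and p̂₂ = 372/1059 = 0.3513.
SE₁ = √(p̂₁(1−p̂₁)/n₁) = √(0.7804·0.2196/1166) = 0.01212; SE₂ = √(0.3513·0.6487/1059) = 0.01467.
Independent samples: SE of the difference = √(SE₁² + SE₂²) = √(0.0001468944 + 0.0002152089) = 0.01903.
z* for 98% confidence is 2.326, so the margin of error is 2.326 × 0.01903 = 0.04426.
Point estimate p̂₁ − p̂₂ = 0.7804 − 0.3513 = 0.4291.
0.4291 ± 0.04426 → (0.38484, 0.47336).
The interval (0.38484, 0.47336) does not contain 0, so the difference is significant.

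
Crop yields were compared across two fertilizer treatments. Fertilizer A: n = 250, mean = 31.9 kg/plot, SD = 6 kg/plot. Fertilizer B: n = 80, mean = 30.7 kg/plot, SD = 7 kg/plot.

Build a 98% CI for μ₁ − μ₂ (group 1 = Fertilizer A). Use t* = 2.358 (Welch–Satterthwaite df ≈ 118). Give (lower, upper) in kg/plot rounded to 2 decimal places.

(-0.85, 3.25)

SE₁ = s₁/√n₁ = 6/√250 = 0.3795; SE₂ = 7/√80 = 0.7826.
Independent samples, unequal variances: SE_diff = √(SE₁² + SE₂²) = √(0.14402025 + 0.61246276) = 0.8698.
t* = 2.358, so margin of error = 2.358 × 0.8698 = 2.0510.
Difference in means = 31.9 − 30.7 = 1.2000.
1.2000 ± 2.0510 → (-0.85, 3.25).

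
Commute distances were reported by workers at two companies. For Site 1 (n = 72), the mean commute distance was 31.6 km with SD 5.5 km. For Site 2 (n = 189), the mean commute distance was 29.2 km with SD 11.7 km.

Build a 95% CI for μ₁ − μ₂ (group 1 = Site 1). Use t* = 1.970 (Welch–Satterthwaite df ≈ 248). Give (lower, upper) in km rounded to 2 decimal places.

Standard errors of each mean: 5.5/√72 = 0.6482 and 11.7/√189 = 0.8510.
SE(x̄₁ − x̄₂) = √(0.6482² + 0.8510²) = 1.0697 for independent samples with unequal variances.
With t* = 1.970, the margin is 1.970 × 1.0697 = 2.1073.
x̄₁ − x̄₂ = 31.6 − 29.2 = 2.4000; the interval is 2.4000 ± 2.1073 = (0.29, 4.51).

(0.29, 4.51)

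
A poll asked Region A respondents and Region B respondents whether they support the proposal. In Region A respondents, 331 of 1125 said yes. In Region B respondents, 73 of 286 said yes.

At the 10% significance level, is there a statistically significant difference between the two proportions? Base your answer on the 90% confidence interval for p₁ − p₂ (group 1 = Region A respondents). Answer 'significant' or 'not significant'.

not significant

First, p̂₁ = 331/1125 = 0.2942; p̂₂ = 73/286 = 0.2552.
The two standard errors are √(0.2942×0.7058/1125) = 0.01359 and √(0.2552×0.7448/286) = 0.02578.
Because the samples are independent, SE_diff = √(0.01359² + 0.02578²) = 0.02914.
Using z* = 1.645 for 90%, ME = 1.645 × 0.02914 = 0.04794.
p̂₁ − p̂₂ = 0.0390; interval 0.0390 ± 0.04794 gives (-0.00894, 0.08694).
The interval (-0.00894, 0.08694) contains 0, so the difference is not significant.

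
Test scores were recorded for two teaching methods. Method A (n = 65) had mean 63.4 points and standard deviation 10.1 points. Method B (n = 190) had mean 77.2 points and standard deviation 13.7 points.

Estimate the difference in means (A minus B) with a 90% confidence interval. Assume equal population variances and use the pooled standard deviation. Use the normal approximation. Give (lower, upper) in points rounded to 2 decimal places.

(-16.85, -10.75)

s_p = √[((n₁−1)s₁² + (n₂−1)s₂²)/(n₁+n₂−2)] = √[(64·10.1² + 189·13.7²)/253] = 12.8847.
SE = 12.8847·√(1/65 + 1/190) = 1.8514.
With z* = 1.645, margin = 1.645 × 1.8514 = 3.0456.
x̄₁ − x̄₂ = 63.4 − 77.2 = -13.8000; interval -13.8000 ± 3.0456 = (-16.85, -10.75).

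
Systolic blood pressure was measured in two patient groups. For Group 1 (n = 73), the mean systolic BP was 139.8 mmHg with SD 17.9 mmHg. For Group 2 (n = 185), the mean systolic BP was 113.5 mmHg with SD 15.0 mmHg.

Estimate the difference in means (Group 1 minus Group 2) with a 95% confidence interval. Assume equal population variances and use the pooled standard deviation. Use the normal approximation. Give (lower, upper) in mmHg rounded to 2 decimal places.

(22.00, 30.60)

s_p = √[((n₁−1)s₁² + (n₂−1)s₂²)/(n₁+n₂−2)] = √[(72·17.9² + 184·15.0²)/256] = 15.8693.
SE = 15.8693·√(1/73 + 1/185) = 2.1934.
With z* = 1.960, margin = 1.960 × 2.1934 = 4.2991.
x̄₁ − x̄₂ = 139.8 − 113.5 = 26.3000; interval 26.3000 ± 4.2991 = (22.00, 30.60).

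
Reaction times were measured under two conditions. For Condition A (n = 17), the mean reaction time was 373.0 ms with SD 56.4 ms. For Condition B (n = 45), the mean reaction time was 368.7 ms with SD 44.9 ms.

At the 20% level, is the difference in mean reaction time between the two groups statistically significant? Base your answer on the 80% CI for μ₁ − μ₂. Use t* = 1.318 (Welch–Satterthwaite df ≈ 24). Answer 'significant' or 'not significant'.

not significant

Standard errors of each mean: 56.4/√17 = 13.6790 and 44.9/√45 = 6.6933.
SE(x̄₁ − x̄₂) = √(13.6790² + 6.6933²) = 15.2288 for independent samples with unequal variances.
With t* = 1.318, the margin is 1.318 × 15.2288 = 20.0716.
x̄₁ − x̄₂ = 373.0 − 368.7 = 4.3000; the interval is 4.3000 ± 20.0716 = (-15.7716, 24.3716).
The interval (-15.7716, 24.3716) contains 0, so the difference is not significant.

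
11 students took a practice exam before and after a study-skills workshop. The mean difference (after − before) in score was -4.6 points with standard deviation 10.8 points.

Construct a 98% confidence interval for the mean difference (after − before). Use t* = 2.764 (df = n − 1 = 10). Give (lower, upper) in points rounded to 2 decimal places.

(-13.60, 4.40)

This is a matched-pairs design, so SE = s_d/√n = 10.8/√11 = 3.2563.
Margin = 2.764 × 3.2563 = 9.0004; the interval is -4.6 ± 9.0004 = (-13.60, 4.40).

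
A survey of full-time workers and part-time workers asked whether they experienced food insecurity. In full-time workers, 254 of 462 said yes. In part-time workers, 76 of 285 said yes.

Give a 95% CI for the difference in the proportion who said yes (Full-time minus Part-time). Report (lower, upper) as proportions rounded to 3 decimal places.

(0.215, 0.352)

Sample proportions: 254/462 = 0.5498, 76/285 = 0.2667.
Each SE is √(p̂(1−p̂)/n): √(0.5498·0.4502/462) = 0.02315 and √(0.2667·0.7333/285) = 0.02620.
SE(p̂₁ − p̂₂) = √(SE₁² + SE₂²) = √(0.0005359225 + 0.00068644) = 0.03496, since the two samples are independent.
At 95% confidence z* = 1.960; margin = 1.960 × 0.03496 = 0.06852.
The difference is 0.5498 − 0.2667 = 0.2831, so the interval is 0.2831 ± 0.06852 = (0.215, 0.352).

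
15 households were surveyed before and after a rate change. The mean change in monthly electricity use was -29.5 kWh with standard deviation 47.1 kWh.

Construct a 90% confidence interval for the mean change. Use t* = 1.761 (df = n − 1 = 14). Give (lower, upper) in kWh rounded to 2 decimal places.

Paired design: SE = s_d/√n = 47.1/√15 = 12.1612.
t* = 1.761; margin of error = 1.761 × 12.1612 = 21.4159.
-29.5 ± 21.4159 → (-50.92, -8.08).

(-50.92, -8.08)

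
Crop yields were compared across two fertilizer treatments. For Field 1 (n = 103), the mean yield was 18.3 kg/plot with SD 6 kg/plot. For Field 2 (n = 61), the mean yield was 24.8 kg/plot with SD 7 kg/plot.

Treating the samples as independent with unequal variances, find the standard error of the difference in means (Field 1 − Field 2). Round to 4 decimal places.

1.0737

Standard errors of each mean: 6/√103 = 0.5912 and 7/√61 = 0.8963.
SE(x̄₁ − x̄₂) = √(0.5912² + 0.8963²) = 1.0737 for independent samples with unequal variances.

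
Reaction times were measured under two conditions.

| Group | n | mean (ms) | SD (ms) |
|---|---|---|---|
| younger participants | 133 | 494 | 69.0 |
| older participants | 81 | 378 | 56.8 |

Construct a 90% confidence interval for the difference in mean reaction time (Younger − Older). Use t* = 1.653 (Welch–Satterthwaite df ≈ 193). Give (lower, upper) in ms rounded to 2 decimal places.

(101.62, 130.38)

SE₁ = s₁/√n₁ = 69.0/√133 = 5.9831; SE₂ = 56.8/√81 = 6.3111.
Independent samples, unequal variances: SE_diff = √(SE₁² + SE₂²) = √(35.79748561 + 39.82998321) = 8.6964.
t* = 1.653, so margin of error = 1.653 × 8.6964 = 14.3751.
Difference in means = 494 − 378 = 116.0000.
116.0000 ± 14.3751 → (101.62, 130.38).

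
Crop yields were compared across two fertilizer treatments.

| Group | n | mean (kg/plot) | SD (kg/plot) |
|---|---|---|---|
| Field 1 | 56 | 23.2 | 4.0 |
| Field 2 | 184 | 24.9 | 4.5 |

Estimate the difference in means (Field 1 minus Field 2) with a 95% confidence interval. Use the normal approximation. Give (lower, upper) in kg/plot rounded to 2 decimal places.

Per-group SEs: s₁/√n₁ = 4.0/√56 = 0.5345, s₂/√n₂ = 4.5/√184 = 0.3317.
Unpooled SE of the difference: √(0.28569025 + 0.11002489) = 0.6291.
Margin of error = z* · SE = 1.960 × 0.6291 = 1.2330.
x̄₁ − x̄₂ = 23.2 − 24.9 = -1.7000.
CI: -1.7000 ± 1.2330 = (-2.93, -0.47).

(-2.93, -0.47)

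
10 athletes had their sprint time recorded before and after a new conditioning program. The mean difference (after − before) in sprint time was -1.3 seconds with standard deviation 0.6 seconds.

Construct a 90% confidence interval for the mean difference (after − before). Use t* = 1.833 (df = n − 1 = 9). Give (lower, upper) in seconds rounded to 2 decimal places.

(-1.65, -0.95)

Paired design: SE = s_d/√n = 0.6/√10 = 0.1897.
t* = 1.833; margin of error = 1.833 × 0.1897 = 0.3477.
-1.3 ± 0.3477 → (-1.65, -0.95).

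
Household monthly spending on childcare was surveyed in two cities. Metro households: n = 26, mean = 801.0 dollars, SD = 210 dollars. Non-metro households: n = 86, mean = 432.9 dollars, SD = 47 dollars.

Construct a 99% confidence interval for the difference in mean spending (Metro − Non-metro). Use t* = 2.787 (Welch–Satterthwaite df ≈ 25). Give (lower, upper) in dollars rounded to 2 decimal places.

(252.45, 483.75)

Standard errors of each mean: 210/√26 = 41.1844 and 47/√86 = 5.0681.
SE(x̄₁ − x̄₂) = √(41.1844² + 5.0681²) = 41.4951 for independent samples with unequal variances.
With t* = 2.787, the margin is 2.787 × 41.4951 = 115.6468.
x̄₁ − x̄₂ = 801.0 − 432.9 = 368.1000; the interval is 368.1000 ± 115.6468 = (252.45, 483.75).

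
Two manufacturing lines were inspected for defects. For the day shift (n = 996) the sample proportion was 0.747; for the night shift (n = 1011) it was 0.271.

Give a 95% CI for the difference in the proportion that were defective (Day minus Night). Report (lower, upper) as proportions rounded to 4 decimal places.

Each SE is √(p̂(1−p̂)/n): √(0.7470·0.2530/996) = 0.01377 and √(0.2710·0.7290/1011) = 0.01398.
SE(p̂₁ − p̂₂) = √(SE₁² + SE₂²) = √(0.0001896129 + 0.0001954404) = 0.01962, since the two samples are independent.
At 95% confidence z* = 1.960; margin = 1.960 × 0.01962 = 0.03846.
The difference is 0.7470 − 0.2710 = 0.4760, so the interval is 0.4760 ± 0.03846 = (0.4375, 0.5145).

(0.4375, 0.5145)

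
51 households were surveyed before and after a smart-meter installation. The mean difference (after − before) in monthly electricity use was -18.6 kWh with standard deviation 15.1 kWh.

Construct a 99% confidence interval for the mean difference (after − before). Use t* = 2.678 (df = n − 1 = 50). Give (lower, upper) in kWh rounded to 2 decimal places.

This is a matched-pairs design, so SE = s_d/√n = 15.1/√51 = 2.1144.
Margin = 2.678 × 2.1144 = 5.6624; the interval is -18.6 ± 5.6624 = (-24.26, -12.94).

(-24.26, -12.94)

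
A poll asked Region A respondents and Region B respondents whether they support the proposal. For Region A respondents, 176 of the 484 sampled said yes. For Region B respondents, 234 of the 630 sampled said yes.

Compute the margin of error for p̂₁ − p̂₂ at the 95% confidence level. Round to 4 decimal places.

Sample proportions: 176/484 = 0.3636, 234/630 = 0.3714.
Each SE is √(p̂(1−p̂)/n): √(0.3636·0.6364/484) = 0.02187 and √(0.3714·0.6286/630) = 0.01925.
SE(p̂₁ − p̂₂) = √(SE₁² + SE₂²) = √(0.0004782969 + 0.0003705625) = 0.02914, since the two samples are independent.
At 95% confidence z* = 1.960; margin = 1.960 × 0.02914 = 0.05711.

0.0571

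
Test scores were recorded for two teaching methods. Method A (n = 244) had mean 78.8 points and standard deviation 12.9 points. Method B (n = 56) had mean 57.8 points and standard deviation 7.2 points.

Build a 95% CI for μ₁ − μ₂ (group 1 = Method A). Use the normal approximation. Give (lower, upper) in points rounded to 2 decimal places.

(18.51, 23.49)

Standard errors of each mean: 12.9/√244 = 0.8258 and 7.2/√56 = 0.9621.
SE(x̄₁ − x̄₂) = √(0.8258² + 0.9621²) = 1.2679 for independent samples with unequal variances.
With z* = 1.960, the margin is 1.960 × 1.2679 = 2.4851.
x̄₁ − x̄₂ = 78.8 − 57.8 = 21.0000; the interval is 21.0000 ± 2.4851 = (18.51, 23.49).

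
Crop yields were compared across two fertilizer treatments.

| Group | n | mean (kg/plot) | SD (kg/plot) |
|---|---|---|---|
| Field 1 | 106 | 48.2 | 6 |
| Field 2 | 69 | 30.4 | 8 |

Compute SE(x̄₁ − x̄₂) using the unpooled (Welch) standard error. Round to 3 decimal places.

SE₁ = s₁/√n₁ = 6/√106 = 0.5828; SE₂ = 8/√69 = 0.9631.
Independent samples, unequal variances: SE_diff = √(SE₁² + SE₂²) = √(0.33965584 + 0.92756161) = 1.1257.

1.126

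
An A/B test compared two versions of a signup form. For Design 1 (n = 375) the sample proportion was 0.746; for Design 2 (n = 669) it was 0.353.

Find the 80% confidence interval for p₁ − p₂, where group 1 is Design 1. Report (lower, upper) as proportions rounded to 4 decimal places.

(0.3557, 0.4303)

SE₁ = √(p̂₁(1−p̂₁)/n₁) = √(0.7460·0.2540/375) = 0.02248; SE₂ = √(0.3530·0.6470/669) = 0.01848.
Independent samples: SE of the difference = √(SE₁² + SE₂²) = √(0.0005053504 + 0.0003415104) = 0.02910.
z* for 80% confidence is 1.282, so the margin of error is 1.282 × 0.02910 = 0.03731.
Point estimate p̂₁ − p̂₂ = 0.7460 − 0.3530 = 0.3930.
0.3930 ± 0.03731 → (0.3557, 0.4303).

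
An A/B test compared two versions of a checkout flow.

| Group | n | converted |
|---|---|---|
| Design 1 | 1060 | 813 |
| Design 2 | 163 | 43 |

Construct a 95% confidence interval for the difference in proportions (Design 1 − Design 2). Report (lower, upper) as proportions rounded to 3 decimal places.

(0.431, 0.575)

p̂₁ = 813/1060 = 0.7670 and p̂₂ = 43/163 = 0.2638.
SE₁ = √(p̂₁(1−p̂₁)/n₁) = √(0.7670·0.2330/1060) = 0.01298; SE₂ = √(0.2638·0.7362/163) = 0.03452.
Independent samples: SE of the difference = √(SE₁² + SE₂²) = √(0.0001684804 + 0.0011916304) = 0.03688.
z* for 95% confidence is 1.960, so the margin of error is 1.960 × 0.03688 = 0.07228.
Point estimate p̂₁ − p̂₂ = 0.7670 − 0.2638 = 0.5032.
0.5032 ± 0.07228 → (0.431, 0.575).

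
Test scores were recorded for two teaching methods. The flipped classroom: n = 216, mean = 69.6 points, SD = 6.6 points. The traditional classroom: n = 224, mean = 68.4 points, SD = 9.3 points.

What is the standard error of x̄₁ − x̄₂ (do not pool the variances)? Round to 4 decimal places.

Per-group SEs: s₁/√n₁ = 6.6/√216 = 0.4491, s₂/√n₂ = 9.3/√224 = 0.6214.
Unpooled SE of the difference: √(0.20169081 + 0.38613796) = 0.7667.

0.7667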